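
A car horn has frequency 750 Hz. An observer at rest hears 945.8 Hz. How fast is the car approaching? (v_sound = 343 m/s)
v_s = v·(1 − f/f_obs) = 71.01 m/s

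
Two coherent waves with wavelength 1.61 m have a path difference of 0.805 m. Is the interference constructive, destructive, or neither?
destructive — path difference = 0.5λ, an odd multiple of λ/2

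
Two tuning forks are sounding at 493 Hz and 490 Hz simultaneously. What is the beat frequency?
3 Hz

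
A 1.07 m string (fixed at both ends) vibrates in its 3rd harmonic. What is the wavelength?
λₙ = 2L/n = 0.7133 m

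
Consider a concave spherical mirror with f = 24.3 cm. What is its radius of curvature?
R = 2|f| = 48.6 cm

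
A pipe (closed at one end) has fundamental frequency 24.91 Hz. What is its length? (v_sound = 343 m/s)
L = v/(4f₁) = 3.442 m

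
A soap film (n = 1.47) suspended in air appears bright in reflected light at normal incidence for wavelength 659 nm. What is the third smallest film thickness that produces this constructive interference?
2nt = (m − ½)λ with m = 3 → t = (m − ½)λ/(2n) = 560.4 nm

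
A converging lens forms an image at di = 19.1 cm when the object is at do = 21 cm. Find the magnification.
M = −di/do = -0.9095 (inverted image)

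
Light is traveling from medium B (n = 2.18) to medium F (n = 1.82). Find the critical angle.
θc = arcsin(n₂/n₁) = 56.6°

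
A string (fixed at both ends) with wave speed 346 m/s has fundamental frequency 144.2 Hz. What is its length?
L = v/(2f₁) = 1.2 m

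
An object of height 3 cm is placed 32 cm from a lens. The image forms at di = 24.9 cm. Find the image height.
hi = (-di/do) × ho = -2.334 cm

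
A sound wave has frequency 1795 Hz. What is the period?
T = 1/f = 5.571 × 10⁻⁴ s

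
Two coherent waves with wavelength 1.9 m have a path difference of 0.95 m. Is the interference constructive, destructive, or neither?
destructive — path difference = 0.5λ, an odd multiple of λ/2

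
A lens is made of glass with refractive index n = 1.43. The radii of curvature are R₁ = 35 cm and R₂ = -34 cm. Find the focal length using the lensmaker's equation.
1/f = (n − 1)(1/R₁ − 1/R₂) → f = 40.11 cm (converging lens)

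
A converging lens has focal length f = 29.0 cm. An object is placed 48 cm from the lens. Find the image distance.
1/di = 1/f − 1/do → di = 73.26 cm (real image)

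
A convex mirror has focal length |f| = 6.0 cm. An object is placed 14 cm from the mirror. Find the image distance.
f = −6.0 cm (convex); 1/di = 1/f − 1/do → di = -4.2 cm (virtual image, behind mirror)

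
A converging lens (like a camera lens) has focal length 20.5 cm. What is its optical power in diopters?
P = 1/f = 4.878 D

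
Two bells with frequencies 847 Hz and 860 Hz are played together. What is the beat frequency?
13 Hz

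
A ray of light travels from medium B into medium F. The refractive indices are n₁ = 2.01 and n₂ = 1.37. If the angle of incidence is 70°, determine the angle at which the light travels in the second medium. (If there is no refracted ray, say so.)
sin θ₂ = (n₁/n₂)·sin θ₁ = 1.379 > 1, so there is no refracted ray — the light undergoes total internal reflection.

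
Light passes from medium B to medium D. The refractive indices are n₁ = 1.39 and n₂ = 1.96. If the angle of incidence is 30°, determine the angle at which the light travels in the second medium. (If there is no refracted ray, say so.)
sin θ₂ = (n₁/n₂)·sin θ₁ = 0.3546 → θ₂ = 20.77°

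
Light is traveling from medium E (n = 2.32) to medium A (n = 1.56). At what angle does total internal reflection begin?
θc = arcsin(n₂/n₁) = 42.25°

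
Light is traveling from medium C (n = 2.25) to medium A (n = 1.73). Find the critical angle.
θc = arcsin(n₂/n₁) = 50.25°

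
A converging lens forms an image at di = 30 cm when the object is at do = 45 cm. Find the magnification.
M = −di/do = -0.6667 (inverted image)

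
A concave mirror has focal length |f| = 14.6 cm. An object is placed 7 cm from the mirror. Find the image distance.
f = +14.6 cm (concave); 1/di = 1/f − 1/do → di = -13.45 cm (virtual image, behind mirror)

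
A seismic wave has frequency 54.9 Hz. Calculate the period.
T = 1/f = 0.01821 s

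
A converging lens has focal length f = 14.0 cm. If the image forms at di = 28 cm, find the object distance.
1/do = 1/f − 1/di → do = 28 cm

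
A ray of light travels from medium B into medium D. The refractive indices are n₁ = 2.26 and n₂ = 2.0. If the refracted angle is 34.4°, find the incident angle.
sin θ₁ = (n₂/n₁)·sin θ₂ → θ₁ = 30°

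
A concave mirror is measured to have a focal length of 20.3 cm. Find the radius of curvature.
R = 2|f| = 40.6 cm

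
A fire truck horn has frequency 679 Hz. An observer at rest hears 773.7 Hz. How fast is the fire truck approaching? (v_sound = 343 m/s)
v_s = v·(1 − f/f_obs) = 41.98 m/s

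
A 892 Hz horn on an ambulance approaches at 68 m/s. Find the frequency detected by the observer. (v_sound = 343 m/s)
f_obs = f·v/(v − v_s) = 1113 Hz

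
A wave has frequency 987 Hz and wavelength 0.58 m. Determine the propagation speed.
v = fλ = 572.5 m/s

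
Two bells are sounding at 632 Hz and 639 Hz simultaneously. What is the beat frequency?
7 Hz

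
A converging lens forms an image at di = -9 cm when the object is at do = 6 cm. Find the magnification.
M = −di/do = 1.5 (upright image)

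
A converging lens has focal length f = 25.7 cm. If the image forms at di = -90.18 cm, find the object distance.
1/do = 1/f − 1/di → do = 20 cm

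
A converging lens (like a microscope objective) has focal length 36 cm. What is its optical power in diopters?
P = 1/f = 2.778 D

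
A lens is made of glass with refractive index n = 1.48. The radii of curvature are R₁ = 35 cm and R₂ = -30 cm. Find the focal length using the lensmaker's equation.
1/f = (n − 1)(1/R₁ − 1/R₂) → f = 33.65 cm (converging lens)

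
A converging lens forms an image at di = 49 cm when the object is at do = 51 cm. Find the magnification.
M = −di/do = -0.9608 (inverted image)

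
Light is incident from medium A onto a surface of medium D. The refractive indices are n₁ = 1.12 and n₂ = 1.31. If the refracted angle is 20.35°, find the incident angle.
sin θ₁ = (n₂/n₁)·sin θ₂ → θ₁ = 24°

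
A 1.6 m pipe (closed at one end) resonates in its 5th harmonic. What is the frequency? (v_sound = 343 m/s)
fₙ = nv/(4L) = 268 Hz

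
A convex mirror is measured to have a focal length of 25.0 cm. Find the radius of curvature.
R = 2|f| = 50 cm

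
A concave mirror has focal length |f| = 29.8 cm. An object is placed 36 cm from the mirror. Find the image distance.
f = +29.8 cm (concave); 1/di = 1/f − 1/do → di = 173 cm (real image, in front of mirror)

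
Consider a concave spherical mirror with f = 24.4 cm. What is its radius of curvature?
R = 2|f| = 48.8 cm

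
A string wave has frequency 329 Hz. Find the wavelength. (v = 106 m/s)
λ = v/f = 0.3222 m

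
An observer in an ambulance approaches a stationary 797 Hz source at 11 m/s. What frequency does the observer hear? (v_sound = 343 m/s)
f_obs = f·(v + v_o)/v = 822.6 Hz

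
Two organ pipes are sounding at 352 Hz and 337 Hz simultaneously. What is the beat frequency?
15 Hz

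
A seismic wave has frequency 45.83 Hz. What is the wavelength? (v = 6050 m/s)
λ = v/f = 132 m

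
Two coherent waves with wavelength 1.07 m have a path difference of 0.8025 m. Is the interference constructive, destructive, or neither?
neither (partial) — path difference = 0.75λ, neither a whole number of wavelengths nor an odd multiple of λ/2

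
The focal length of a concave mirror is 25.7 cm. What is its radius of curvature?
R = 2|f| = 51.4 cm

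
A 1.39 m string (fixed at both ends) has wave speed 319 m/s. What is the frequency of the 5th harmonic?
fₙ = nv/(2L) = 573.7 Hz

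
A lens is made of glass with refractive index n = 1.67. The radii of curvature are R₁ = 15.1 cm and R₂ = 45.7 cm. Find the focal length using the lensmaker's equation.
1/f = (n − 1)(1/R₁ − 1/R₂) → f = 33.66 cm (converging lens)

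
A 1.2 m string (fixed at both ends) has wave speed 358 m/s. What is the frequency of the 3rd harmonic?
fₙ = nv/(2L) = 447.5 Hz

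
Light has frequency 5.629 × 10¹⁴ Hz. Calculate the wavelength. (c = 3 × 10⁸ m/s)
λ = c/f = 533 nm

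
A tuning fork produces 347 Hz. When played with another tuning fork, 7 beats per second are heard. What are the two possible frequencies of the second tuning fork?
f₂ = 347 ± 7 Hz → 354 Hz or 340 Hz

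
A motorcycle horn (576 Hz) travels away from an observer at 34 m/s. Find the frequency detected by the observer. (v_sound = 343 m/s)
f_obs = f·v/(v + v_s) = 524.1 Hz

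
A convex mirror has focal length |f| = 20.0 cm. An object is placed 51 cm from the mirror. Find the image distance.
f = −20.0 cm (convex); 1/di = 1/f − 1/do → di = -14.37 cm (virtual image, behind mirror)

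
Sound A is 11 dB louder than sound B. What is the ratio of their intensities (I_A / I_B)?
I_A/I_B = 10^(Δβ/10) = 12.59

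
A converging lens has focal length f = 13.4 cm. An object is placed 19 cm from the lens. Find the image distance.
1/di = 1/f − 1/do → di = 45.46 cm (real image)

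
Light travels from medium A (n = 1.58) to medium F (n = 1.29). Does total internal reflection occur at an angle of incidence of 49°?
θc = arcsin(n₂/n₁) = 54.73°; 49° < θc, so no — the ray refracts.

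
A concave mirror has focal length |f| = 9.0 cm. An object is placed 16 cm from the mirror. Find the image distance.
f = +9.0 cm (concave); 1/di = 1/f − 1/do → di = 20.57 cm (real image, in front of mirror)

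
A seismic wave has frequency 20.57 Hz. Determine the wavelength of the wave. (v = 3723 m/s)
λ = v/f = 181 m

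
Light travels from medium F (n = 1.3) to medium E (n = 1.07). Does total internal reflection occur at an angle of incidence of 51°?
θc = arcsin(n₂/n₁) = 55.39°; 51° < θc, so no — the ray refracts.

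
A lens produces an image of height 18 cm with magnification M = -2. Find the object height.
ho = |hi|/|M| = 9 cm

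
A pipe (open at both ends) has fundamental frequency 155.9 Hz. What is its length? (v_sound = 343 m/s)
L = v/(2f₁) = 1.1 m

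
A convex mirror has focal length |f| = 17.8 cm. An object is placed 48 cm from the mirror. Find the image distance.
f = −17.8 cm (convex); 1/di = 1/f − 1/do → di = -12.98 cm (virtual image, behind mirror)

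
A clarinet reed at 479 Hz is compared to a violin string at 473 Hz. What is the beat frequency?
6 Hz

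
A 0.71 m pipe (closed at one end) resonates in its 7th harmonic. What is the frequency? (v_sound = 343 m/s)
fₙ = nv/(4L) = 845.4 Hz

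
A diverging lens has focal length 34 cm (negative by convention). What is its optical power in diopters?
P = 1/f = -2.941 D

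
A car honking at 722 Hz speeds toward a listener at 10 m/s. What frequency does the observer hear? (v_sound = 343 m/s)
f_obs = f·v/(v − v_s) = 743.7 Hz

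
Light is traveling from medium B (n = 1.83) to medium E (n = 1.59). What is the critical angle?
θc = arcsin(n₂/n₁) = 60.33°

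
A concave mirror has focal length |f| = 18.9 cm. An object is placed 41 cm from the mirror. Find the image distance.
f = +18.9 cm (concave); 1/di = 1/f − 1/do → di = 35.06 cm (real image, in front of mirror)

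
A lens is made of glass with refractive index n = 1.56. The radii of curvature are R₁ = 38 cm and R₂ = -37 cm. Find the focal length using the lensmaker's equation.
1/f = (n − 1)(1/R₁ − 1/R₂) → f = 33.48 cm (converging lens)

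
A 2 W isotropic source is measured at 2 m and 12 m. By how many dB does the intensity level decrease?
Δβ = 20·log₁₀(r₂/r₁) = 15.56 dB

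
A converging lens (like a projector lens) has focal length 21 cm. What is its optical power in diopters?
P = 1/f = 4.762 D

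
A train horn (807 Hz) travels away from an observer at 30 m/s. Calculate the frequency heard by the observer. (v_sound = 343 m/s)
f_obs = f·v/(v + v_s) = 742.1 Hz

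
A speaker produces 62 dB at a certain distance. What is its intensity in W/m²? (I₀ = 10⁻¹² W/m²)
I = I₀·10^(β/10) = 1.58 × 10⁻⁶ W/m²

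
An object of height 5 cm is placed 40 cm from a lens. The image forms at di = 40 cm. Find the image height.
hi = (-di/do) × ho = -5 cm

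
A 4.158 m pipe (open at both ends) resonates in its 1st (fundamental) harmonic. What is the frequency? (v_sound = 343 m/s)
fₙ = nv/(2L) = 41.25 Hz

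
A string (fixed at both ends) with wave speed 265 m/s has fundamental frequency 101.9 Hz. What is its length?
L = v/(2f₁) = 1.3 m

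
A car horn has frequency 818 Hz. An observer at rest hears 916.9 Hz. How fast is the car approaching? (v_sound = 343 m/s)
v_s = v·(1 − f/f_obs) = 37 m/s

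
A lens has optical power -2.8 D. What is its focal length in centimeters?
f = 1/P = -35.71 cm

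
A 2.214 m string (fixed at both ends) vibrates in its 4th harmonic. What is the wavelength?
λₙ = 2L/n = 1.107 m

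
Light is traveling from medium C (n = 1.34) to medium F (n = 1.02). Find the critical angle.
θc = arcsin(n₂/n₁) = 49.57°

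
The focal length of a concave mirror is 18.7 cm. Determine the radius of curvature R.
R = 2|f| = 37.4 cm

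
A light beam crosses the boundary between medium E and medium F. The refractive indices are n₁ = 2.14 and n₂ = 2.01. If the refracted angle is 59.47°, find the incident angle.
sin θ₁ = (n₂/n₁)·sin θ₂ → θ₁ = 54°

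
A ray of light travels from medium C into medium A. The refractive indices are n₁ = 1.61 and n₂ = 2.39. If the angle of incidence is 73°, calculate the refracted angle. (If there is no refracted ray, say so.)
sin θ₂ = (n₁/n₂)·sin θ₁ = 0.6442 → θ₂ = 40.11°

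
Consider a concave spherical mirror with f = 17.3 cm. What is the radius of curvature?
R = 2|f| = 34.6 cm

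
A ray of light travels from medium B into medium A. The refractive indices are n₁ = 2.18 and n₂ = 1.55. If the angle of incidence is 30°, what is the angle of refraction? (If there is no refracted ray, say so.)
sin θ₂ = (n₁/n₂)·sin θ₁ = 0.7032 → θ₂ = 44.69°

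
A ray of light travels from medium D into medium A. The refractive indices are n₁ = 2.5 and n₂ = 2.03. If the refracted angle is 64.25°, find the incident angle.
sin θ₁ = (n₂/n₁)·sin θ₂ → θ₁ = 47°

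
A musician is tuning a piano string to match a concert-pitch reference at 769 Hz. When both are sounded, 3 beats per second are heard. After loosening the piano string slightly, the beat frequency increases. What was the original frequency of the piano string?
766 Hz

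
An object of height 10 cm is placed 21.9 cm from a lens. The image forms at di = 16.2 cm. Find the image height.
hi = (-di/do) × ho = -7.397 cm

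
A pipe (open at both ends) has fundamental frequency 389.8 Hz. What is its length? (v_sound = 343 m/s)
L = v/(2f₁) = 0.44 m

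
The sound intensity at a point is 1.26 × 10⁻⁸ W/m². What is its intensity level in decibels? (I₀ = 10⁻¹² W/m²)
β = 10·log₁₀(I/I₀) = 41 dB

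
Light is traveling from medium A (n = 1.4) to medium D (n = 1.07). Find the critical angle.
θc = arcsin(n₂/n₁) = 49.84°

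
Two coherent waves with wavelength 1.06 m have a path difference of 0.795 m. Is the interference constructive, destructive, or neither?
neither (partial) — path difference = 0.75λ, neither a whole number of wavelengths nor an odd multiple of λ/2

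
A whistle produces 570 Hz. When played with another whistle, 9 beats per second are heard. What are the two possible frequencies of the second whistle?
f₂ = 570 ± 9 Hz → 579 Hz or 561 Hz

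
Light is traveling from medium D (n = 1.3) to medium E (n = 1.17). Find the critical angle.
θc = arcsin(n₂/n₁) = 64.16°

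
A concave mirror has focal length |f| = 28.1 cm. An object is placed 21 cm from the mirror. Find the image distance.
f = +28.1 cm (concave); 1/di = 1/f − 1/do → di = -83.11 cm (virtual image, behind mirror)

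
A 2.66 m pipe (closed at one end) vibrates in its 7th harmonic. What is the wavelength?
λₙ = 4L/n = 1.52 m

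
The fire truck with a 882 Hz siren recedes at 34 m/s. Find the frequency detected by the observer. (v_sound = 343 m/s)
f_obs = f·v/(v + v_s) = 802.5 Hz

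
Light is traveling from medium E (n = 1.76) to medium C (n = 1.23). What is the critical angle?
θc = arcsin(n₂/n₁) = 44.34°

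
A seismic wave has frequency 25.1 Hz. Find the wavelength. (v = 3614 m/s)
λ = v/f = 144 m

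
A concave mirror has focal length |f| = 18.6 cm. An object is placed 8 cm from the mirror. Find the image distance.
f = +18.6 cm (concave); 1/di = 1/f − 1/do → di = -14.04 cm (virtual image, behind mirror)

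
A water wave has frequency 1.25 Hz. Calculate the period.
T = 1/f = 0.8 s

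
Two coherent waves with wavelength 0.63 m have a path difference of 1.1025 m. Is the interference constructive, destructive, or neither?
neither (partial) — path difference = 1.75λ, neither a whole number of wavelengths nor an odd multiple of λ/2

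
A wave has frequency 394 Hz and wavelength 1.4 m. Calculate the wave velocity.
v = fλ = 551.6 m/s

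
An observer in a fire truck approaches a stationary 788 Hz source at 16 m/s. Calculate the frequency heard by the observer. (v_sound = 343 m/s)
f_obs = f·(v + v_o)/v = 824.8 Hz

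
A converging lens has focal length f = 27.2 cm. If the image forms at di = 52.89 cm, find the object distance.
1/do = 1/f − 1/di → do = 56 cm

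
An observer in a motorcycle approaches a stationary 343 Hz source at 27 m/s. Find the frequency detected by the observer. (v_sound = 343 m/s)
f_obs = f·(v + v_o)/v = 370 Hz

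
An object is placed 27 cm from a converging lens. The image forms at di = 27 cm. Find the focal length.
1/f = 1/do + 1/di → f = 13.5 cm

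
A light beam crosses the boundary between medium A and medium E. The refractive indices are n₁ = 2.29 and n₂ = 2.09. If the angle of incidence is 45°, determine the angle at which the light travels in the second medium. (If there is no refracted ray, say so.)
sin θ₂ = (n₁/n₂)·sin θ₁ = 0.7748 → θ₂ = 50.78°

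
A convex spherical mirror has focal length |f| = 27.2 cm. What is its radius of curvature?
R = 2|f| = 54.4 cm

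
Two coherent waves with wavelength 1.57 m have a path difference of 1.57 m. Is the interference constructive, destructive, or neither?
constructive — path difference = 1λ, a whole number of wavelengths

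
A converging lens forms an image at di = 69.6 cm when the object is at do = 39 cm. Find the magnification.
M = −di/do = -1.785 (inverted image)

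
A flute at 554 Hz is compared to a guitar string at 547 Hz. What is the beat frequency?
7 Hz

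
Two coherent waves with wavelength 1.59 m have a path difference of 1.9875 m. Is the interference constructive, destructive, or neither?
neither (partial) — path difference = 1.25λ, neither a whole number of wavelengths nor an odd multiple of λ/2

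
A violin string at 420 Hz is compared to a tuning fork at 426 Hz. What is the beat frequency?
6 Hz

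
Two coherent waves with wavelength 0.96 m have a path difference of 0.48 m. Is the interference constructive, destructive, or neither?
destructive — path difference = 0.5λ, an odd multiple of λ/2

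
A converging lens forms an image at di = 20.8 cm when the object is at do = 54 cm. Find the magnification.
M = −di/do = -0.3852 (inverted image)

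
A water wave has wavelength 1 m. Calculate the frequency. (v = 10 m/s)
f = v/λ = 10 Hz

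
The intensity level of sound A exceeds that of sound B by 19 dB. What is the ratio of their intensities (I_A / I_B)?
I_A/I_B = 10^(Δβ/10) = 79.43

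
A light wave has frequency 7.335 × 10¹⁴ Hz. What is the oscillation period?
T = 1/f = 1.363 × 10⁻¹⁵ s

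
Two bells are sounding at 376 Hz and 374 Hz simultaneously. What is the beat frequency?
2 Hz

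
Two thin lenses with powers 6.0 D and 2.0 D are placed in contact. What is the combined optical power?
P_total = P₁ + P₂ = 8.0 D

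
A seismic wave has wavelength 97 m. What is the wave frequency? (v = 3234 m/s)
f = v/λ = 33.34 Hz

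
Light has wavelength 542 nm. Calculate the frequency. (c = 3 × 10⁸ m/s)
f = c/λ = 5.535 × 10¹⁴ Hz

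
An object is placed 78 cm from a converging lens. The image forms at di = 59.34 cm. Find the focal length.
1/f = 1/do + 1/di → f = 33.7 cm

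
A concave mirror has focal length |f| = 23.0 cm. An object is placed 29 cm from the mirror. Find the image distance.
f = +23.0 cm (concave); 1/di = 1/f − 1/do → di = 111.2 cm (real image, in front of mirror)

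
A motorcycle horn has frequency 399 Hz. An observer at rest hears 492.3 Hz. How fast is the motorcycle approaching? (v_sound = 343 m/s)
v_s = v·(1 − f/f_obs) = 65 m/s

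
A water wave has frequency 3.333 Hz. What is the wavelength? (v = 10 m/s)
λ = v/f = 3 m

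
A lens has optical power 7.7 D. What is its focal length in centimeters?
f = 1/P = 12.99 cm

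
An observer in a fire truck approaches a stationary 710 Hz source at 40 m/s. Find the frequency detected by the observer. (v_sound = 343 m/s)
f_obs = f·(v + v_o)/v = 792.8 Hz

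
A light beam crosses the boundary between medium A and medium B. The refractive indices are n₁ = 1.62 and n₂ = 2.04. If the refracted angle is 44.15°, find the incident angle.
sin θ₁ = (n₂/n₁)·sin θ₂ → θ₁ = 61.3°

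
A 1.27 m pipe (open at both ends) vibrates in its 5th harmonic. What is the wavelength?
λₙ = 2L/n = 0.508 m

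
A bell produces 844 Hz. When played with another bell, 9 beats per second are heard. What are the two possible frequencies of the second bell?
f₂ = 844 ± 9 Hz → 853 Hz or 835 Hz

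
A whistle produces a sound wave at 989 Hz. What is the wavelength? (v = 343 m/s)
λ = v/f = 0.3468 m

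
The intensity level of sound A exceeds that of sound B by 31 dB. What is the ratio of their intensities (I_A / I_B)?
I_A/I_B = 10^(Δβ/10) = 1259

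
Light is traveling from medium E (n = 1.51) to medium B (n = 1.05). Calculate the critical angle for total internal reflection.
θc = arcsin(n₂/n₁) = 44.06°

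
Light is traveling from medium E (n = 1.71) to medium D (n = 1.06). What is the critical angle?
θc = arcsin(n₂/n₁) = 38.31°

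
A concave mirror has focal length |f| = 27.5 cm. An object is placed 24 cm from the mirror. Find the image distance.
f = +27.5 cm (concave); 1/di = 1/f − 1/do → di = -188.6 cm (virtual image, behind mirror)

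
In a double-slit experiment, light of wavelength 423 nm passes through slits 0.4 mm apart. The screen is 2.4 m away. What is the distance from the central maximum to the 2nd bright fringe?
y = mλL/d = 5.076 mm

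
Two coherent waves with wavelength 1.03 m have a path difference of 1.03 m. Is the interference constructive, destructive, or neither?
constructive — path difference = 1λ, a whole number of wavelengths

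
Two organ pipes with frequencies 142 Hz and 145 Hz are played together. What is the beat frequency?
3 Hz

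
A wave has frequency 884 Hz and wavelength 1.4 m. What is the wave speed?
v = fλ = 1238 m/s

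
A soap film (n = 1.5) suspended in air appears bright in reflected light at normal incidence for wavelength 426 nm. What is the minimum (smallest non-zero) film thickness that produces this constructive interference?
2nt = (m − ½)λ with m = 1 → t = (m − ½)λ/(2n) = 71 nm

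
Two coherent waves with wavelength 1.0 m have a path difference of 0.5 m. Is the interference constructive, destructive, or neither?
destructive — path difference = 0.5λ, an odd multiple of λ/2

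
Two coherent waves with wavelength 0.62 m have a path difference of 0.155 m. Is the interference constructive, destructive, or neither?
neither (partial) — path difference = 0.25λ, neither a whole number of wavelengths nor an odd multiple of λ/2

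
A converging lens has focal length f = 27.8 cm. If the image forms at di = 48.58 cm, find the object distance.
1/do = 1/f − 1/di → do = 64.99 cm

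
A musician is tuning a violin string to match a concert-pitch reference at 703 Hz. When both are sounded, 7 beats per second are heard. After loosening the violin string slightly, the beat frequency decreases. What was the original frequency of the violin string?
710 Hz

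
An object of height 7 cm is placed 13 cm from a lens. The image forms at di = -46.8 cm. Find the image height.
hi = (-di/do) × ho = 25.2 cm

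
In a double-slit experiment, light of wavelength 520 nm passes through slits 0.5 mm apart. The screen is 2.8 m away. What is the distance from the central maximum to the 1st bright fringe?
y = mλL/d = 2.912 mm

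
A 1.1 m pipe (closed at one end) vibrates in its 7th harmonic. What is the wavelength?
λₙ = 4L/n = 0.6286 m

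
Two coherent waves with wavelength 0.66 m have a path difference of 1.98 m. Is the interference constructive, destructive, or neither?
constructive — path difference = 3λ, a whole number of wavelengths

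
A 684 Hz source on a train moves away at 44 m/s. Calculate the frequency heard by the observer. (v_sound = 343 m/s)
f_obs = f·v/(v + v_s) = 606.2 Hz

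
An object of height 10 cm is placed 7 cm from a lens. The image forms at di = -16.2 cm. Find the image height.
hi = (-di/do) × ho = 23.14 cm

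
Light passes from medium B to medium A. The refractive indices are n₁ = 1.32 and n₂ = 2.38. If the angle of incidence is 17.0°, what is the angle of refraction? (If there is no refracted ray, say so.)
sin θ₂ = (n₁/n₂)·sin θ₁ = 0.1622 → θ₂ = 9.332°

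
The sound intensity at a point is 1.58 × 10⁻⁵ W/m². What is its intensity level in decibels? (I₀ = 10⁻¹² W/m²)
β = 10·log₁₀(I/I₀) = 71.99 dB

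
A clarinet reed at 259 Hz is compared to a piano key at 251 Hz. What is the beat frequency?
8 Hz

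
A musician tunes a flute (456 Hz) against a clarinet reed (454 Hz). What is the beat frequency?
2 Hz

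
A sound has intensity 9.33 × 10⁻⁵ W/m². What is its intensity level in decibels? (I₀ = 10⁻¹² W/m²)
β = 10·log₁₀(I/I₀) = 79.7 dB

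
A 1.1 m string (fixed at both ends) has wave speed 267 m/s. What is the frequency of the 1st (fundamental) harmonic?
fₙ = nv/(2L) = 121.4 Hz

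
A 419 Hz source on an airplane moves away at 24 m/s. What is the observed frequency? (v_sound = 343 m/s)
f_obs = f·v/(v + v_s) = 391.6 Hz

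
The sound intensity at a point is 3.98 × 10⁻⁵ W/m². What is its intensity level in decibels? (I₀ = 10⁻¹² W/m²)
β = 10·log₁₀(I/I₀) = 76 dB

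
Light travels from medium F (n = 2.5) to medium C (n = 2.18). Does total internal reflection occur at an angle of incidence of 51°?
θc = arcsin(n₂/n₁) = 60.69°; 51° < θc, so no — the ray refracts.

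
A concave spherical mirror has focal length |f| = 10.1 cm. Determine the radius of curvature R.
R = 2|f| = 20.2 cm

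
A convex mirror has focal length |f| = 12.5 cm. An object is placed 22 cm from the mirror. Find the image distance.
f = −12.5 cm (convex); 1/di = 1/f − 1/do → di = -7.971 cm (virtual image, behind mirror)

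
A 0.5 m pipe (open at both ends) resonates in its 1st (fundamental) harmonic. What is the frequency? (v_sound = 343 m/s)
fₙ = nv/(2L) = 343 Hz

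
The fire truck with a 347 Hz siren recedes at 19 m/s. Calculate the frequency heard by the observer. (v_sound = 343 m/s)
f_obs = f·v/(v + v_s) = 328.8 Hz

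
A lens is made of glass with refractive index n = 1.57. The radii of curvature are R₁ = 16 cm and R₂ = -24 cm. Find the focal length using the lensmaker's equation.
1/f = (n − 1)(1/R₁ − 1/R₂) → f = 16.84 cm (converging lens)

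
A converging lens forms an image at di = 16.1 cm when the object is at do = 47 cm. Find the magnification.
M = −di/do = -0.3426 (inverted image)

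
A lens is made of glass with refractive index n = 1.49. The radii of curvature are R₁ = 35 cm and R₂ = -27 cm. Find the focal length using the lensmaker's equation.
1/f = (n − 1)(1/R₁ − 1/R₂) → f = 31.11 cm (converging lens)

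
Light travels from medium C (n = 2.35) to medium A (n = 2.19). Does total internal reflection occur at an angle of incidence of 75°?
θc = arcsin(n₂/n₁) = 68.74°; 75° > θc, so yes — total internal reflection.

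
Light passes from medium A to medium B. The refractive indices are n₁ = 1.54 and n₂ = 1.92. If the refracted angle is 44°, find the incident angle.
sin θ₁ = (n₂/n₁)·sin θ₂ → θ₁ = 60°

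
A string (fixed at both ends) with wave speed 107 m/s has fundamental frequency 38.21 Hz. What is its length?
L = v/(2f₁) = 1.4 m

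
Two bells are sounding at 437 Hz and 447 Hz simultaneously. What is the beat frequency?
10 Hz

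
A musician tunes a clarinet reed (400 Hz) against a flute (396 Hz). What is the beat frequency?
4 Hz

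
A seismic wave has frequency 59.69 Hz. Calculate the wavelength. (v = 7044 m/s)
λ = v/f = 118 m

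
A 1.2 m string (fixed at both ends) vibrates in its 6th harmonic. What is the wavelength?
λₙ = 2L/n = 0.4 m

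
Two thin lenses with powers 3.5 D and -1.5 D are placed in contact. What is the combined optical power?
P_total = P₁ + P₂ = 2.0 D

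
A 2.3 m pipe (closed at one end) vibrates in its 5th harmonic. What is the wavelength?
λₙ = 4L/n = 1.84 m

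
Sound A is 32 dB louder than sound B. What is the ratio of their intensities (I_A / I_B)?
I_A/I_B = 10^(Δβ/10) = 1585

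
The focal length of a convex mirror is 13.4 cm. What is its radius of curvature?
R = 2|f| = 26.8 cm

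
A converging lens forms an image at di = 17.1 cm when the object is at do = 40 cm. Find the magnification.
M = −di/do = -0.4275 (inverted image)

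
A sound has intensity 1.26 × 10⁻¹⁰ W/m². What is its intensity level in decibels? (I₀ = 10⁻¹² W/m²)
β = 10·log₁₀(I/I₀) = 21 dB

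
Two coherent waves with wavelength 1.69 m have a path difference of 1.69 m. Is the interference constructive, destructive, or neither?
constructive — path difference = 1λ, a whole number of wavelengths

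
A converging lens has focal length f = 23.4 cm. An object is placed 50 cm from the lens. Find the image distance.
1/di = 1/f − 1/do → di = 43.98 cm (real image)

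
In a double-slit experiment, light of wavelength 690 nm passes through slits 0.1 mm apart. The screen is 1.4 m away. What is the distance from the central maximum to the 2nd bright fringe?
y = mλL/d = 19.32 mm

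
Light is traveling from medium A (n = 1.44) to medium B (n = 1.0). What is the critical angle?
θc = arcsin(n₂/n₁) = 43.98°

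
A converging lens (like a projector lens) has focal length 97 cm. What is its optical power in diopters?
P = 1/f = 1.031 D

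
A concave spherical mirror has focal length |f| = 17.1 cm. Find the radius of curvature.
R = 2|f| = 34.2 cm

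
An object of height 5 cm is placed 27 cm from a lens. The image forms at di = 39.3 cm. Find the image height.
hi = (-di/do) × ho = -7.278 cm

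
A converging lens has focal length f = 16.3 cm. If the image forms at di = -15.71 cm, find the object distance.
1/do = 1/f − 1/di → do = 8 cm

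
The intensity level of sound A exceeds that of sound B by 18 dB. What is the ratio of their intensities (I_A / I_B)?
I_A/I_B = 10^(Δβ/10) = 63.1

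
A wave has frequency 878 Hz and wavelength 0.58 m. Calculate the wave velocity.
v = fλ = 509.2 m/s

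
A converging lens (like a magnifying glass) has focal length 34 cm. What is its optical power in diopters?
P = 1/f = 2.941 D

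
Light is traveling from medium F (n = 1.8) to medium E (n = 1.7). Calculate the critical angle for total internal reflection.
θc = arcsin(n₂/n₁) = 70.81°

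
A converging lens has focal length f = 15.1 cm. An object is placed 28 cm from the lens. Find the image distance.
1/di = 1/f − 1/do → di = 32.78 cm (real image)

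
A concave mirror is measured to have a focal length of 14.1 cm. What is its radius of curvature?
R = 2|f| = 28.2 cm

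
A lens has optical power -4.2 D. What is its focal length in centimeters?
f = 1/P = -23.81 cm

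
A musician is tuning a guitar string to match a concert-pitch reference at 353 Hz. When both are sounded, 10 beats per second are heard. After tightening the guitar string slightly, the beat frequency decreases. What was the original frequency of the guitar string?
343 Hz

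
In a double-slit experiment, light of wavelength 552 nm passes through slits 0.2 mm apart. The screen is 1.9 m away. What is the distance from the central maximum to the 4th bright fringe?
y = mλL/d = 20.98 mm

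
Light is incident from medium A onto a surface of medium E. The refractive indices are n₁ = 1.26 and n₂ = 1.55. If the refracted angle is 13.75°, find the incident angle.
sin θ₁ = (n₂/n₁)·sin θ₂ → θ₁ = 17°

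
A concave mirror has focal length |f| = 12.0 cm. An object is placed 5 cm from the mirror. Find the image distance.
f = +12.0 cm (concave); 1/di = 1/f − 1/do → di = -8.571 cm (virtual image, behind mirror)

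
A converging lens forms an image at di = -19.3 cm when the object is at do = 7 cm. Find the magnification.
M = −di/do = 2.757 (upright image)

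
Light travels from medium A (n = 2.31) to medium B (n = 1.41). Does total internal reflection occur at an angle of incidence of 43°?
θc = arcsin(n₂/n₁) = 37.62°; 43° > θc, so yes — total internal reflection.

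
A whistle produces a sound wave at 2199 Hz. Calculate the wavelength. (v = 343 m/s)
λ = v/f = 0.156 m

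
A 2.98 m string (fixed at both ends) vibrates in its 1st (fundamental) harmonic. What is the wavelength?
λₙ = 2L/n = 5.96 m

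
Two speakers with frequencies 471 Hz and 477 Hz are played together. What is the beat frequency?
6 Hz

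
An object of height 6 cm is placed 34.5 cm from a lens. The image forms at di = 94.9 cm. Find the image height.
hi = (-di/do) × ho = -16.5 cm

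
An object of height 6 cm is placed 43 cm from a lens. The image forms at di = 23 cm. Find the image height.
hi = (-di/do) × ho = -3.209 cm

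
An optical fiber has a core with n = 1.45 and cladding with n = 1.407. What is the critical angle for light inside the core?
θc = arcsin(n_cladding/n_core) = 76.01°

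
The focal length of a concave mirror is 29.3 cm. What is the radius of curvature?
R = 2|f| = 58.6 cm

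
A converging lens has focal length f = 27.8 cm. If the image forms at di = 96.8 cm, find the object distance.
1/do = 1/f − 1/di → do = 39 cm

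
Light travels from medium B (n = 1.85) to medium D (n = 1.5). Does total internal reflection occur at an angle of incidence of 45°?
θc = arcsin(n₂/n₁) = 54.18°; 45° < θc, so no — the ray refracts.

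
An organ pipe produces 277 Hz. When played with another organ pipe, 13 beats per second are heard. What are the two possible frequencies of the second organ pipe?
f₂ = 277 ± 13 Hz → 290 Hz or 264 Hz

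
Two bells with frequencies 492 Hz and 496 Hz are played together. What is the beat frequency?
4 Hz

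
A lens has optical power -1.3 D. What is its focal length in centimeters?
f = 1/P = -76.92 cm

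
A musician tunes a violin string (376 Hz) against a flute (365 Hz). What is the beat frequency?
11 Hz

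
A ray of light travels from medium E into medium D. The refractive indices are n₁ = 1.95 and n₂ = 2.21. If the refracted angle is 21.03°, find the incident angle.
sin θ₁ = (n₂/n₁)·sin θ₂ → θ₁ = 24°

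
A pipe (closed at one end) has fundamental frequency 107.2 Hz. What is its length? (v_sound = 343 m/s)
L = v/(4f₁) = 0.7999 m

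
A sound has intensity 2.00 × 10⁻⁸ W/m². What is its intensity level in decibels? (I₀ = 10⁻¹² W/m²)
β = 10·log₁₀(I/I₀) = 43.01 dB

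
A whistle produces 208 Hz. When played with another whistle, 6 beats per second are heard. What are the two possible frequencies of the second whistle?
f₂ = 208 ± 6 Hz → 214 Hz or 202 Hz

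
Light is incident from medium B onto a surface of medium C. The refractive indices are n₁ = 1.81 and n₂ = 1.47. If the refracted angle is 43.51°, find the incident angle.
sin θ₁ = (n₂/n₁)·sin θ₂ → θ₁ = 34°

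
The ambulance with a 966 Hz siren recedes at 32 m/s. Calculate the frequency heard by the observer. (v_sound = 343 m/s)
f_obs = f·v/(v + v_s) = 883.6 Hz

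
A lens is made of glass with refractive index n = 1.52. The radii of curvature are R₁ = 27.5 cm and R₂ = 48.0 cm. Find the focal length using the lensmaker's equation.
1/f = (n − 1)(1/R₁ − 1/R₂) → f = 123.8 cm (converging lens)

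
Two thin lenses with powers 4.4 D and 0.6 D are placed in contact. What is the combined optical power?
P_total = P₁ + P₂ = 5.0 D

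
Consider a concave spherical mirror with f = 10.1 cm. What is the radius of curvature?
R = 2|f| = 20.2 cm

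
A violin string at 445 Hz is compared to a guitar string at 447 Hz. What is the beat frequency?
2 Hz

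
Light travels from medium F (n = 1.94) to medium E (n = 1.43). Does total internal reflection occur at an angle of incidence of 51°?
θc = arcsin(n₂/n₁) = 47.49°; 51° > θc, so yes — total internal reflection.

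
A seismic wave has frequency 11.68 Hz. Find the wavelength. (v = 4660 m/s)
λ = v/f = 399 m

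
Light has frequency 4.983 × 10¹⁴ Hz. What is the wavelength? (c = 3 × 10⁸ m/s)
λ = c/f = 602 nm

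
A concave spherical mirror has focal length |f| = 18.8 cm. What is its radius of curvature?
R = 2|f| = 37.6 cm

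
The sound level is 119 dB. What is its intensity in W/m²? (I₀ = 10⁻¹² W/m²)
I = I₀·10^(β/10) = 7.94 × 10⁻¹ W/m²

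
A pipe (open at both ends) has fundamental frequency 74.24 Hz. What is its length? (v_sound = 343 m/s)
L = v/(2f₁) = 2.31 m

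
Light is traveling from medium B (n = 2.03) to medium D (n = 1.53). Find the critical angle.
θc = arcsin(n₂/n₁) = 48.91°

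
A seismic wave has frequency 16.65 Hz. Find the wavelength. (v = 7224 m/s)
λ = v/f = 433.9 m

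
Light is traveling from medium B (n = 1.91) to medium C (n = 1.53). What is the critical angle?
θc = arcsin(n₂/n₁) = 53.23°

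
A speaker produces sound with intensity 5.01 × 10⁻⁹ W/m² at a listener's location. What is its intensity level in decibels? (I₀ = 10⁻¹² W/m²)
β = 10·log₁₀(I/I₀) = 37 dB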